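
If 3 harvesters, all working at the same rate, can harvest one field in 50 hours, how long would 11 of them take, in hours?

Total work is 3·50 = 150 harvester-hours.
With 11 harvesters: 150/11 hours.

150/11 hours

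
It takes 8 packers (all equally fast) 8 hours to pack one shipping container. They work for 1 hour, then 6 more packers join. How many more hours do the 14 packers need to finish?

4 hours

One packer does 1/64 of the job per hour.
After 1 hour with 8 packers, 1/8 is done (7/8 left).
With 14 packers the rate is 14/64 = 7/32, so the rest takes 7/8 ÷ 7/32 = 4 hours.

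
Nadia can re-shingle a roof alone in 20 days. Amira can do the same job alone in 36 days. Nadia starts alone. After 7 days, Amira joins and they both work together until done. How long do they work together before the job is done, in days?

117/14 days

In the first 7 days Nadia alone does 7/20 of the job, leaving 13/20.
Once everyone is working, combined rate: 1/20 + 1/36 = (9 + 5)/180 = 14/180 = 7/90 per day.
Remaining 13/20 at 7/90 per day takes 117/14 days.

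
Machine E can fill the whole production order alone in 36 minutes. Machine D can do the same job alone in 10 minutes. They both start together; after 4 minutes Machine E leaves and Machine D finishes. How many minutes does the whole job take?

80/9 minutes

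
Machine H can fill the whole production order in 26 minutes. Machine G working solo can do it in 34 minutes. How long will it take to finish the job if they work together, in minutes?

Combined rate: 1/26 + 1/34 = (17 + 13)/442 = 30/442 = 15/221 per minute.
Time = 1 ÷ (15/221) = 221/15 minutes.

221/15 minutes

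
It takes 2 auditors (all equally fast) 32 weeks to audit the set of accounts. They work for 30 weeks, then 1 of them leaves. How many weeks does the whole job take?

One auditor does 1/64 of the job per week.
After 30 weeks with 2 auditors, 15/16 is done (1/16 left).
With 1 auditor the rate is 1/64, so the rest takes 1/16 ÷ 1/64 = 4 weeks.
Total = 30 + 4 = 34 weeks.

34 weeks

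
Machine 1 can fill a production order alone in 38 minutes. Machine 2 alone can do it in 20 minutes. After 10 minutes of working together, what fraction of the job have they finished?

Combined rate: 1/38 + 1/20 = (10 + 19)/380 = 29/380 per minute.
In 10 minutes they complete 10·29/380 = 29/38 of the job.

29/38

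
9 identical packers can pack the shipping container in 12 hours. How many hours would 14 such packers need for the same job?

54/7 hours

Total work is 9·12 = 108 packer-hours.
With 14 packers: 108/14 = 54/7 hours.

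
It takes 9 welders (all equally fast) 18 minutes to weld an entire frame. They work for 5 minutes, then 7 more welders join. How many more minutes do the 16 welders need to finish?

117/16 minutes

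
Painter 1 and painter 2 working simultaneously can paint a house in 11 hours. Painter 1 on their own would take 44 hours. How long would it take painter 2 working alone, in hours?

44/3 hours

Combined rate is 1/11 per hour.
Known contribution: 1/44 per hour.
So painter 2's rate is 1/11 − 1/44 = 3/44, meaning 44/3 hours alone.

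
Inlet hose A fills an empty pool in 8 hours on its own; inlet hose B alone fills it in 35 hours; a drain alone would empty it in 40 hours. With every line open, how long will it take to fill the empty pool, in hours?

70/9 hours

Net rate = 1/8 + 1/35 − 1/40 = (35 + 8 − 7)/280 = 36/280 = 9/70 per hour.
Filling time = 1 ÷ (9/70) = 70/9 hours.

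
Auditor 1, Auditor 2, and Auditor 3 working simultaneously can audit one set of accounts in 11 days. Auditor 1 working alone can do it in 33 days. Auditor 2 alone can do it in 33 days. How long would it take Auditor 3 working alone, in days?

Combined rate is 1/11 per day.
Known contribution: 1/33 + 1/33 = (1 + 1)/33 = 2/33 per day.
So Auditor 3's rate is 1/11 − 2/33 = 1/33, meaning 33 days alone.

33 days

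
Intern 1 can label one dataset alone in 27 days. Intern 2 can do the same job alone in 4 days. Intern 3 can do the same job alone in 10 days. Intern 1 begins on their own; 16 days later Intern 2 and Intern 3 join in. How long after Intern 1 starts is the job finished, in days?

324/19 days

In the first 16 days Intern 1 alone does 16/27 of the job, leaving 11/27.
Once everyone is working, combined rate: 1/27 + 1/4 + 1/10 = (20 + 135 + 54)/540 = 209/540 per day.
Remaining 11/27 at 209/540 per day takes 20/19 days.
Total from the start = 16 + 20/19 = 324/19 days.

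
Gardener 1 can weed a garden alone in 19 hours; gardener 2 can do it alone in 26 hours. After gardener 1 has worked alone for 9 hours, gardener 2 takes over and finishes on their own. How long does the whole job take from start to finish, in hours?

431/19 hours

In 9 hours gardener 1 does 9/19 of the job, leaving 10/19.
Gardener 2 works at 1/26 per hour, so finishing takes 10/19 ÷ 1/26 = 260/19 hours.
Total time = 9 + 260/19 = 431/19 hours.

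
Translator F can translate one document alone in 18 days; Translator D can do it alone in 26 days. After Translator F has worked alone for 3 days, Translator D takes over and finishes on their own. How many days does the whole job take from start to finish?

74/3 days

In 3 days Translator F does 3/18 = 1/6 of the job, leaving 5/6.
Translator D works at 1/26 per day, so finishing takes 5/6 ÷ 1/26 = 65/3 days.
Total time = 3 + 65/3 = 74/3 days.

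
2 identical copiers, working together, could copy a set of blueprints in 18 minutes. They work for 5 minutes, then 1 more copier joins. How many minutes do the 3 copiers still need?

One copier does 1/36 of the job per minute.
After 5 minutes with 2 copiers, 5/18 is done (13/18 left).
With 3 copiers the rate is 3/36 = 1/12, so the rest takes 13/18 ÷ 1/12 = 26/3 minutes.

26/3 minutes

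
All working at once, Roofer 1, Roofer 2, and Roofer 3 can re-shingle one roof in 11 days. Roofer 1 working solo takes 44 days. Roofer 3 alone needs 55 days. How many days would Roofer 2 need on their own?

Combined rate is 1/11 per day.
Known contribution: 1/44 + 1/55 = (5 + 4)/220 = 9/220 per day.
So Roofer 2's rate is 1/11 − 9/220 = 1/20, meaning 20 days alone.

20 days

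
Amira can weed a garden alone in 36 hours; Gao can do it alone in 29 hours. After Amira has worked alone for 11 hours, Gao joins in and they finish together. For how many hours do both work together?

In 11 hours Amira does 11/36 of the job, leaving 25/36.
Amira and Gao together work at 65/1044 per hour, so finishing takes 25/36 ÷ 65/1044 = 145/13 hours.

145/13 hours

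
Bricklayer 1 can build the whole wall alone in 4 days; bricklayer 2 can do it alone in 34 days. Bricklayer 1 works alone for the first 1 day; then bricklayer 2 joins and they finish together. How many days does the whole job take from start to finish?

In 1 day bricklayer 1 does 1/4 of the job, leaving 3/4.
Bricklayer 1 and bricklayer 2 together work at 19/68 per day, so finishing takes 3/4 ÷ 19/68 = 51/19 days.
Total time = 1 + 51/19 = 70/19 days.

70/19 days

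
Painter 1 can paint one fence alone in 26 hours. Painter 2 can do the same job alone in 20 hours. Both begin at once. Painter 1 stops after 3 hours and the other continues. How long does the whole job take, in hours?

230/13 hours

In the first 3 hours the combined rate is 23/260, so 69/260 of the job is done, leaving 191/260.
After painter 1 leaves the rate is 1/20 per hour; the remaining 191/260 takes 191/13 hours.
Total = 3 + 191/13 = 230/13 hours.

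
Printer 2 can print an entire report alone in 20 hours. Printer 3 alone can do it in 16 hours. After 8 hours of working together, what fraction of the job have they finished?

9/10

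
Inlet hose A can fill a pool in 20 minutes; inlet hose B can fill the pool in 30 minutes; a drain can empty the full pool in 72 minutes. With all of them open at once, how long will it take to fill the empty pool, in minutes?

72/5 minutes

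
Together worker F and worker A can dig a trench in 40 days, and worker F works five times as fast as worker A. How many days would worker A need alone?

Let worker A's rate be r; then worker F's rate is 5r, so together (5 + 1)r = 6r = 1/40.
Thus r = 1/240 per day.
Worker A alone: 240 days; worker F alone: 48 days.

240 days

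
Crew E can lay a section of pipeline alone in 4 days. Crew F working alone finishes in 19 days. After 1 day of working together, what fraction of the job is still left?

Combined rate: 1/4 + 1/19 = (19 + 4)/76 = 23/76 per day.
In 1 day they complete 1·23/76 = 23/76 of the job.
So 53/76 remains.

53/76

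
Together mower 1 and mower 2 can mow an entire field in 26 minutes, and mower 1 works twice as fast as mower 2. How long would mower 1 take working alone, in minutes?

39 minutes

Let mower 2's rate be r; then mower 1's rate is 2r, so together (2 + 1)r = 3r = 1/26.
Thus r = 1/78 per minute.
Mower 2 alone: 78 minutes; mower 1 alone: 39 minutes.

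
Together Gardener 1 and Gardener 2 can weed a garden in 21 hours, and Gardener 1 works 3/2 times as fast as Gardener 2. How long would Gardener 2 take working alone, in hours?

105/2 hours

Let Gardener 2's rate be r; then Gardener 1's rate is (3/2)r, so together (3/2 + 1)r = (5/2)r = 1/21.
Thus r = 2/105 per hour.
Gardener 2 alone: 105/2 hours; Gardener 1 alone: 35 hours.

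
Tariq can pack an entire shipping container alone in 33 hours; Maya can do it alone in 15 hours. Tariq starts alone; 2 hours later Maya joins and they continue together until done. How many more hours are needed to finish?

155/16 hours

In 2 hours Tariq does 2/33 of the job, leaving 31/33.
Tariq and Maya together work at 16/165 per hour, so finishing takes 31/33 ÷ 16/165 = 155/16 hours.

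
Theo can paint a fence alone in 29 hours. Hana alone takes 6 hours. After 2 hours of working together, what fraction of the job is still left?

Combined rate: 1/29 + 1/6 = (6 + 29)/174 = 35/174 per hour.
In 2 hours they complete 2·35/174 = 35/87 of the job.
So 52/87 remains.

52/87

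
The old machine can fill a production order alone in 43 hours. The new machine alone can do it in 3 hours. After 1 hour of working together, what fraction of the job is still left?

83/129

Combined rate: 1/43 + 1/3 = (3 + 43)/129 = 46/129 per hour.
In 1 hour they complete 1·46/129 = 46/129 of the job.
So 83/129 remains.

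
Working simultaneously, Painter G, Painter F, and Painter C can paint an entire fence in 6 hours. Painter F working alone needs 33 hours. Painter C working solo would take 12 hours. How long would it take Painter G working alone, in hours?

132/7 hours

Combined rate is 1/6 per hour.
Known contribution: 1/33 + 1/12 = (4 + 11)/132 = 15/132 = 5/44 per hour.
So Painter G's rate is 1/6 − 5/44 = 7/132, meaning 132/7 hours alone.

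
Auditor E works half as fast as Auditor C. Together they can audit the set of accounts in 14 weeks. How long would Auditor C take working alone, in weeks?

Let Auditor C's rate be r; then Auditor E's rate is (1/2)r, so together (1/2 + 1)r = (3/2)r = 1/14.
Thus r = 1/21 per week.
Auditor C alone: 21 weeks; Auditor E alone: 42 weeks.

21 weeks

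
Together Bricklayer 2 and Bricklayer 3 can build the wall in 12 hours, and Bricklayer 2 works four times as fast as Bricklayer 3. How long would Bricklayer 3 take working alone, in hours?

60 hours

Let Bricklayer 3's rate be r; then Bricklayer 2's rate is 4r, so together (4 + 1)r = 5r = 1/12.
Thus r = 1/60 per hour.
Bricklayer 3 alone: 60 hours; Bricklayer 2 alone: 15 hours.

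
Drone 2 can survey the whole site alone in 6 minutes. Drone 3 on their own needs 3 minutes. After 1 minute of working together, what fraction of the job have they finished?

Combined rate: 1/6 + 1/3 = (1 + 2)/6 = 3/6 = 1/2 per minute.
In 1 minute they complete 1·1/2 = 1/2 of the job.

1/2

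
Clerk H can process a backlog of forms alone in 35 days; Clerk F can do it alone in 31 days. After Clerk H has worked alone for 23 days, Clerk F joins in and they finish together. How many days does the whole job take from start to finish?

In 23 days Clerk H does 23/35 of the job, leaving 12/35.
Clerk H and Clerk F together work at 66/1085 per day, so finishing takes 12/35 ÷ 66/1085 = 62/11 days.
Total time = 23 + 62/11 = 315/11 days.

315/11 days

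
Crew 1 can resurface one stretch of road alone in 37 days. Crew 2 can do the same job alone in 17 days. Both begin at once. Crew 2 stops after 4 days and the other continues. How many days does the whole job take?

481/17 days

In the first 4 days the combined rate is 54/629, so 216/629 of the job is done, leaving 413/629.
After Crew 2 leaves the rate is 1/37 per day; the remaining 413/629 takes 413/17 days.
Total = 4 + 413/17 = 481/17 days.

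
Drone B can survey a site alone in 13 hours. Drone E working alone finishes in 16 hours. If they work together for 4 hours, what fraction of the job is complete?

Combined rate: 1/13 + 1/16 = (16 + 13)/208 = 29/208 per hour.
In 4 hours they complete 4·29/208 = 29/52 of the job.

29/52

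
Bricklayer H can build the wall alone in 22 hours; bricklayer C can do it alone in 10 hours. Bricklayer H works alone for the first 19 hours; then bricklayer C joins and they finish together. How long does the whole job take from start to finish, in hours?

319/16 hours

In 19 hours bricklayer H does 19/22 of the job, leaving 3/22.
Bricklayer H and bricklayer C together work at 8/55 per hour, so finishing takes 3/22 ÷ 8/55 = 15/16 hours.
Total time = 19 + 15/16 = 319/16 hours.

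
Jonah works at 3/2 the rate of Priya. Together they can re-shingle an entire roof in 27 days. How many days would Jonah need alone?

45 days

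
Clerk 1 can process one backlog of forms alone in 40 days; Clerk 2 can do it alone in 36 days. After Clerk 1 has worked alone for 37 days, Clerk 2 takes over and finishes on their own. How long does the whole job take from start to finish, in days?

397/10 days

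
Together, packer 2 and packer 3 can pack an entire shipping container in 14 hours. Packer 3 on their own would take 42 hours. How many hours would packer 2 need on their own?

21 hours

Combined rate is 1/14 per hour.
Known contribution: 1/42 per hour.
So packer 2's rate is 1/14 − 1/42 = 1/21, meaning 21 hours alone.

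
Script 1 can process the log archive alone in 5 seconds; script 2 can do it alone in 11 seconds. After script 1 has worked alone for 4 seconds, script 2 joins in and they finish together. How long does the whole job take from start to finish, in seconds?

75/16 seconds

In 4 seconds script 1 does 4/5 of the job, leaving 1/5.
Script 1 and script 2 together work at 16/55 per second, so finishing takes 1/5 ÷ 16/55 = 11/16 seconds.
Total time = 4 + 11/16 = 75/16 seconds.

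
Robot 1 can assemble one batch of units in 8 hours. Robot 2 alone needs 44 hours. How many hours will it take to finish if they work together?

88/13 hours

With two workers the combined time is the product over the sum: 8·44/(8+44) = 352/52 = 88/13 hours.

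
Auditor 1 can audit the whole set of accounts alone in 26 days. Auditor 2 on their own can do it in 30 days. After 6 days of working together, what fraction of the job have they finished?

Combined rate: 1/26 + 1/30 = (15 + 13)/390 = 28/390 = 14/195 per day.
In 6 days they complete 6·14/195 = 28/65 of the job.

28/65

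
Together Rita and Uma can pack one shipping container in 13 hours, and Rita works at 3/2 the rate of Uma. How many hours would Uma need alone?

Let Uma's rate be r; then Rita's rate is (3/2)r, so together (3/2 + 1)r = (5/2)r = 1/13.
Thus r = 2/65 per hour.
Uma alone: 65/2 hours; Rita alone: 65/3 hours.

65/2 hours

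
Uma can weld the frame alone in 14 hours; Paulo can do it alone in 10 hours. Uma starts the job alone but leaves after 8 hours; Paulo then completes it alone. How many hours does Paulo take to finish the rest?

30/7 hours

In 8 hours Uma does 8/14 = 4/7 of the job, leaving 3/7.
Paulo works at 1/10 per hour, so finishing takes 3/7 ÷ 1/10 = 30/7 hours.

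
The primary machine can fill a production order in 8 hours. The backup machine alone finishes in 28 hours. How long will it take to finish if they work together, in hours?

Combined rate: 1/8 + 1/28 = (7 + 2)/56 = 9/56 per hour.
Time = 1 ÷ (9/56) = 56/9 hours.

56/9 hours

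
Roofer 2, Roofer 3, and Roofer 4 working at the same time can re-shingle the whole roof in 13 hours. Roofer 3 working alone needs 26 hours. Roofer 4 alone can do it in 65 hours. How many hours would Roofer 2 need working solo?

Combined rate is 1/13 per hour.
Known contribution: 1/26 + 1/65 = (5 + 2)/130 = 7/130 per hour.
So Roofer 2's rate is 1/13 − 7/130 = 3/130, meaning 130/3 hours alone.

130/3 hours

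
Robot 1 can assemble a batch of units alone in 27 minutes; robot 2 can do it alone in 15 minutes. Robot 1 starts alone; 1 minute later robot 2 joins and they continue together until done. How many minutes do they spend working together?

In 1 minute robot 1 does 1/27 of the job, leaving 26/27.
Robot 1 and robot 2 together work at 14/135 per minute, so finishing takes 26/27 ÷ 14/135 = 65/7 minutes.

65/7 minutes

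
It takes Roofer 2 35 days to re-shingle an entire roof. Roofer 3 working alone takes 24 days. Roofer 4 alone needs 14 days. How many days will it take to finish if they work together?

120/17 days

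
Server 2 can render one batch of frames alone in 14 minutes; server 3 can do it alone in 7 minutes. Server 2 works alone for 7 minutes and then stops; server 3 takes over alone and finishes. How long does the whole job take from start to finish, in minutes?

In 7 minutes server 2 does 7/14 = 1/2 of the job, leaving 1/2.
Server 3 works at 1/7 per minute, so finishing takes 1/2 ÷ 1/7 = 7/2 minutes.
Total time = 7 + 7/2 = 21/2 minutes.

21/2 minutes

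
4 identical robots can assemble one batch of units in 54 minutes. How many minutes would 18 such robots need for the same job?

12 minutes

Total work is 4·54 = 216 robot-minutes.
With 18 robots: 216/18 = 12 minutes.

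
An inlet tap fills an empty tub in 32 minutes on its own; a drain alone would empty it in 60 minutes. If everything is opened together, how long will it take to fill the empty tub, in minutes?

Net rate = 1/32 − 1/60 = (15 − 8)/480 = 7/480 per minute.
Filling time = 1 ÷ (7/480) = 480/7 minutes.

480/7 minutes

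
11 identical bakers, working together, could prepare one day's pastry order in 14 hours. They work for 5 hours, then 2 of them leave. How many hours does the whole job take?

16 hours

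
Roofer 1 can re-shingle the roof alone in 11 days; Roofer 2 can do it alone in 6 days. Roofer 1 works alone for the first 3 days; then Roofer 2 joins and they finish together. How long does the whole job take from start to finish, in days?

In 3 days Roofer 1 does 3/11 of the job, leaving 8/11.
Roofer 1 and Roofer 2 together work at 17/66 per day, so finishing takes 8/11 ÷ 17/66 = 48/17 days.
Total time = 3 + 48/17 = 99/17 days.

99/17 days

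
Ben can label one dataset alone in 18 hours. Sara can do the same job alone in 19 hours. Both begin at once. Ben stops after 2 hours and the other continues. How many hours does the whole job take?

152/9 hours

In the first 2 hours the combined rate is 37/342, so 37/171 of the job is done, leaving 134/171.
After Ben leaves the rate is 1/19 per hour; the remaining 134/171 takes 134/9 hours.
Total = 2 + 134/9 = 152/9 hours.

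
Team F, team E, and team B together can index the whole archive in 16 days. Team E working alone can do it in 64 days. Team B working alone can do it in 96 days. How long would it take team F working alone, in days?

192/7 days

Combined rate is 1/16 per day.
Known contribution: 1/64 + 1/96 = (3 + 2)/192 = 5/192 per day.
So team F's rate is 1/16 − 5/192 = 7/192, meaning 192/7 days alone.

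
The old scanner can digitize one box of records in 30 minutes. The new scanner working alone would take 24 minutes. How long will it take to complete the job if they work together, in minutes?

40/3 minutes

Combined rate: 1/30 + 1/24 = (4 + 5)/120 = 9/120 = 3/40 per minute.
Time = 1 ÷ (3/40) = 40/3 minutes.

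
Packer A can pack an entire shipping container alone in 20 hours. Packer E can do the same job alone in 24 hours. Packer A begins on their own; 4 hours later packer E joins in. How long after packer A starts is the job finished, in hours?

140/11 hours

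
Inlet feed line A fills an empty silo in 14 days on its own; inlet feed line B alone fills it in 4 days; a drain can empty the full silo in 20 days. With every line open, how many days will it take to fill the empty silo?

Net rate = 1/14 + 1/4 − 1/20 = (10 + 35 − 7)/140 = 38/140 = 19/70 per day.
Filling time = 1 ÷ (19/70) = 70/19 days.

70/19 days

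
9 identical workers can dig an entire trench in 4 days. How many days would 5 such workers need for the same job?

36/5 days

Total work is 9·4 = 36 worker-days.
With 5 workers: 36/5 days.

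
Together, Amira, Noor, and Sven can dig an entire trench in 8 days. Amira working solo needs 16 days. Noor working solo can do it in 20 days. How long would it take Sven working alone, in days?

Combined rate is 1/8 per day.
Known contribution: 1/16 + 1/20 = (5 + 4)/80 = 9/80 per day.
So Sven's rate is 1/8 − 9/80 = 1/80, meaning 80 days alone.

80 days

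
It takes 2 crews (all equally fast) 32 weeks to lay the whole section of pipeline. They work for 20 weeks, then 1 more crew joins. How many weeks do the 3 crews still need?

8 weeks

One crew does 1/64 of the job per week.
After 20 weeks with 2 crews, 5/8 is done (3/8 left).
With 3 crews the rate is 3/64, so the rest takes 3/8 ÷ 3/64 = 8 weeks.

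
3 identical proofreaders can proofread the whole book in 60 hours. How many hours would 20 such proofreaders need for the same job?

9 hours

Total work is 3·60 = 180 proofreader-hours.
With 20 proofreaders: 180/20 = 9 hours.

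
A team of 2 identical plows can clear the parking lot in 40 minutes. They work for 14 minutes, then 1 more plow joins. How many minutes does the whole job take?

One plow does 1/80 of the job per minute.
After 14 minutes with 2 plows, 7/20 is done (13/20 left).
With 3 plows the rate is 3/80, so the rest takes 13/20 ÷ 3/80 = 52/3 minutes.
Total = 14 + 52/3 = 94/3 minutes.

94/3 minutes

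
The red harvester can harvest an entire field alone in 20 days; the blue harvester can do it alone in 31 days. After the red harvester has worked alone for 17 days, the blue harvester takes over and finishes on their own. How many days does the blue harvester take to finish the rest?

In 17 days the red harvester does 17/20 of the job, leaving 3/20.
The blue harvester works at 1/31 per day, so finishing takes 3/20 ÷ 1/31 = 93/20 days.

93/20 days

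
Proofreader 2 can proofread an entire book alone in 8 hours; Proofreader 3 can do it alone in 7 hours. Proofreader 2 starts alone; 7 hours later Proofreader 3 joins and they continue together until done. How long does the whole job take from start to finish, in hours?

112/15 hours

In 7 hours Proofreader 2 does 7/8 of the job, leaving 1/8.
Proofreader 2 and Proofreader 3 together work at 15/56 per hour, so finishing takes 1/8 ÷ 15/56 = 7/15 hours.
Total time = 7 + 7/15 = 112/15 hours.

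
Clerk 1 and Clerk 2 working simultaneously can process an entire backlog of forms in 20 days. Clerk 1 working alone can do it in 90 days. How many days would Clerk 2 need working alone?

180/7 days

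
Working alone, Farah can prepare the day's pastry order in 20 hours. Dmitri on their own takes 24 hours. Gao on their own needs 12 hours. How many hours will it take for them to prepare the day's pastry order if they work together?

Combined rate: 1/20 + 1/24 + 1/12 = (6 + 5 + 10)/120 = 21/120 = 7/40 per hour.
Time = 1 ÷ (7/40) = 40/7 hours.

40/7 hours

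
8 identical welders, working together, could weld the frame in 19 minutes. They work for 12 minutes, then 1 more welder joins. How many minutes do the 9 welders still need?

One welder does 1/152 of the job per minute.
After 12 minutes with 8 welders, 12/19 is done (7/19 left).
With 9 welders the rate is 9/152, so the rest takes 7/19 ÷ 9/152 = 56/9 minutes.

56/9 minutes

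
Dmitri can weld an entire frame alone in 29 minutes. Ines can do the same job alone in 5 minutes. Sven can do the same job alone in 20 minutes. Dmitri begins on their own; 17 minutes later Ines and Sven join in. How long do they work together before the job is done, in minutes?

In the first 17 minutes Dmitri alone does 17/29 of the job, leaving 12/29.
Once everyone is working, combined rate: 1/29 + 1/5 + 1/20 = (20 + 116 + 29)/580 = 165/580 = 33/116 per minute.
Remaining 12/29 at 33/116 per minute takes 16/11 minutes.

16/11 minutes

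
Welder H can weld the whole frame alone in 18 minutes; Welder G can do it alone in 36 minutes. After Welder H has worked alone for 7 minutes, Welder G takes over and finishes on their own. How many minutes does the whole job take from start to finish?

In 7 minutes Welder H does 7/18 of the job, leaving 11/18.
Welder G works at 1/36 per minute, so finishing takes 11/18 ÷ 1/36 = 22 minutes.
Total time = 7 + 22 = 29 minutes.

29 minutes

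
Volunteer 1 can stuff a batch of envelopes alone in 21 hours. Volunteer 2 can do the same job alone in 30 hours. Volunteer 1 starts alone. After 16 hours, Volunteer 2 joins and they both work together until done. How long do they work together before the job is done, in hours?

In the first 16 hours Volunteer 1 alone does 16/21 of the job, leaving 5/21.
Once everyone is working, combined rate: 1/21 + 1/30 = (10 + 7)/210 = 17/210 per hour.
Remaining 5/21 at 17/210 per hour takes 50/17 hours.

50/17 hours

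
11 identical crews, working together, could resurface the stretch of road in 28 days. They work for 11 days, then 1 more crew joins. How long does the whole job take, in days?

319/12 days

One crew does 1/308 of the job per day.
After 11 days with 11 crews, 11/28 is done (17/28 left).
With 12 crews the rate is 12/308 = 3/77, so the rest takes 17/28 ÷ 3/77 = 187/12 days.
Total = 11 + 187/12 = 319/12 days.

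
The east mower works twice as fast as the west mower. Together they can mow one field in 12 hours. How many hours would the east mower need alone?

18 hours

Let the west mower's rate be r; then the east mower's rate is 2r, so together (2 + 1)r = 3r = 1/12.
Thus r = 1/36 per hour.
The west mower alone: 36 hours; the east mower alone: 18 hours.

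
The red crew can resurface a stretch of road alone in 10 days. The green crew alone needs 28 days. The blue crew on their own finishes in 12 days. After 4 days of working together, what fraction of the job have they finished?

Combined rate: 1/10 + 1/28 + 1/12 = (42 + 15 + 35)/420 = 92/420 = 23/105 per day.
In 4 days they complete 4·23/105 = 92/105 of the job.

92/105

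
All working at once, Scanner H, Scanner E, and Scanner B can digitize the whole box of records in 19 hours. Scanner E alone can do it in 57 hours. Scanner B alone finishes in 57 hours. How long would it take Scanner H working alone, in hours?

Combined rate is 1/19 per hour.
Known contribution: 1/57 + 1/57 = (1 + 1)/57 = 2/57 per hour.
So Scanner H's rate is 1/19 − 2/57 = 1/57, meaning 57 hours alone.

57 hours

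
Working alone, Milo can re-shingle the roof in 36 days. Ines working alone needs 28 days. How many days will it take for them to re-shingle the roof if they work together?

63/4 days

Combined rate: 1/36 + 1/28 = (7 + 9)/252 = 16/252 = 4/63 per day.
Time = 1 ÷ (4/63) = 63/4 days.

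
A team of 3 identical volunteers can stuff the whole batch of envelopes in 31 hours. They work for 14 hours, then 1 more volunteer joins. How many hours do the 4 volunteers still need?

51/4 hours

One volunteer does 1/93 of the job per hour.
After 14 hours with 3 volunteers, 14/31 is done (17/31 left).
With 4 volunteers the rate is 4/93, so the rest takes 17/31 ÷ 4/93 = 51/4 hours.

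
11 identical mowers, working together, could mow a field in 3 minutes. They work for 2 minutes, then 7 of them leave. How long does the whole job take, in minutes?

19/4 minutes

One mower does 1/33 of the job per minute.
After 2 minutes with 11 mowers, 2/3 is done (1/3 left).
With 4 mowers the rate is 4/33, so the rest takes 1/3 ÷ 4/33 = 11/4 minutes.
Total = 2 + 11/4 = 19/4 minutes.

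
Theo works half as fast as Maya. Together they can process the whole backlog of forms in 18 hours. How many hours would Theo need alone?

Let Maya's rate be r; then Theo's rate is (1/2)r, so together (1/2 + 1)r = (3/2)r = 1/18.
Thus r = 1/27 per hour.
Maya alone: 27 hours; Theo alone: 54 hours.

54 hours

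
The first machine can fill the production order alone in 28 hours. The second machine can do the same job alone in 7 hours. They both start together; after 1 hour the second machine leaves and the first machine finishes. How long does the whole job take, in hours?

24 hours

In the first 1 hour the combined rate is 5/28, so 5/28 of the job is done, leaving 23/28.
After the second machine leaves the rate is 1/28 per hour; the remaining 23/28 takes 23 hours.
Total = 1 + 23 = 24 hours.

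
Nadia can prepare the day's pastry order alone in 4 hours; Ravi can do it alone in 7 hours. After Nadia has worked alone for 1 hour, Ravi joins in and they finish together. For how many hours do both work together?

In 1 hour Nadia does 1/4 of the job, leaving 3/4.
Nadia and Ravi together work at 11/28 per hour, so finishing takes 3/4 ÷ 11/28 = 21/11 hours.

21/11 hours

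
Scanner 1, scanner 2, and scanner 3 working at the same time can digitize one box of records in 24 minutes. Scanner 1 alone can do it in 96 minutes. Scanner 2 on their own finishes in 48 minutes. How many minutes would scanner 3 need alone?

96 minutes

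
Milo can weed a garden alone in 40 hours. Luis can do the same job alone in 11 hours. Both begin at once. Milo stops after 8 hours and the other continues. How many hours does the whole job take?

In the first 8 hours the combined rate is 51/440, so 51/55 of the job is done, leaving 4/55.
After Milo leaves the rate is 1/11 per hour; the remaining 4/55 takes 4/5 hours.
Total = 8 + 4/5 = 44/5 hours.

44/5 hours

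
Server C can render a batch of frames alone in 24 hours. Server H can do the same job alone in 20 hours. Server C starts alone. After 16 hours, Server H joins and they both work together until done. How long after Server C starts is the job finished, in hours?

216/11 hours

In the first 16 hours Server C alone does 16/24 = 2/3 of the job, leaving 1/3.
Once everyone is working, combined rate: 1/24 + 1/20 = (5 + 6)/120 = 11/120 per hour.
Remaining 1/3 at 11/120 per hour takes 40/11 hours.
Total from the start = 16 + 40/11 = 216/11 hours.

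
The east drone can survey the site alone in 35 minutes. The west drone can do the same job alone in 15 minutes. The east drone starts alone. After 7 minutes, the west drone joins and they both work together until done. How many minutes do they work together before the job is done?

42/5 minutes

In the first 7 minutes the east drone alone does 7/35 = 1/5 of the job, leaving 4/5.
Once everyone is working, combined rate: 1/35 + 1/15 = (3 + 7)/105 = 10/105 = 2/21 per minute.
Remaining 4/5 at 2/21 per minute takes 42/5 minutes.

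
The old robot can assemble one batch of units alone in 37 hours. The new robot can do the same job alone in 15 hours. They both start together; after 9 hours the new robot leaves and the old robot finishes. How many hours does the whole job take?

74/5 hours

In the first 9 hours the combined rate is 52/555, so 156/185 of the job is done, leaving 29/185.
After the new robot leaves the rate is 1/37 per hour; the remaining 29/185 takes 29/5 hours.
Total = 9 + 29/5 = 74/5 hours.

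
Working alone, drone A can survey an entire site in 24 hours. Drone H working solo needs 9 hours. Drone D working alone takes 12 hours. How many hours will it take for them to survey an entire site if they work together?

72/17 hours

Combined rate: 1/24 + 1/9 + 1/12 = (3 + 8 + 6)/72 = 17/72 per hour.
Time = 1 ÷ (17/72) = 72/17 hours.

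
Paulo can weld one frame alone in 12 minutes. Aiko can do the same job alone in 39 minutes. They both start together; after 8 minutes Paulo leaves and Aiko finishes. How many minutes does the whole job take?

13 minutes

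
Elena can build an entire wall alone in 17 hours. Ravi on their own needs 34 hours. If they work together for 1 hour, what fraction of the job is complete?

3/34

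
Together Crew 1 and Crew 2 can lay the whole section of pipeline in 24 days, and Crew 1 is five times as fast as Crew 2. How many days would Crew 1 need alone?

144/5 days

Let Crew 2's rate be r; then Crew 1's rate is 5r, so together (5 + 1)r = 6r = 1/24.
Thus r = 1/144 per day.
Crew 2 alone: 144 days; Crew 1 alone: 144/5 days.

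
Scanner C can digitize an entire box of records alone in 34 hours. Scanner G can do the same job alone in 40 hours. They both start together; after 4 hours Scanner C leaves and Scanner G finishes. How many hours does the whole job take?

600/17 hours

In the first 4 hours the combined rate is 37/680, so 37/170 of the job is done, leaving 133/170.
After Scanner C leaves the rate is 1/40 per hour; the remaining 133/170 takes 532/17 hours.
Total = 4 + 532/17 = 600/17 hours.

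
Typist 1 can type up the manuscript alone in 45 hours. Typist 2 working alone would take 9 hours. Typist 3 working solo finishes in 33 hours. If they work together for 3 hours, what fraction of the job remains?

Combined rate: 1/45 + 1/9 + 1/33 = (11 + 55 + 15)/495 = 81/495 = 9/55 per hour.
In 3 hours they complete 3·9/55 = 27/55 of the job.
So 28/55 remains.

28/55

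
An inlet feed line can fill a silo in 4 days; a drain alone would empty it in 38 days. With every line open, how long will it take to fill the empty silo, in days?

Net rate = 1/4 − 1/38 = (19 − 2)/76 = 17/76 per day.
Filling time = 1 ÷ (17/76) = 76/17 days.

76/17 days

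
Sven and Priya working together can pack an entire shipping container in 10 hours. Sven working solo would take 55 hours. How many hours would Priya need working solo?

110/9 hours

Combined rate is 1/10 per hour.
Known contribution: 1/55 per hour.
So Priya's rate is 1/10 − 1/55 = 9/110, meaning 110/9 hours alone.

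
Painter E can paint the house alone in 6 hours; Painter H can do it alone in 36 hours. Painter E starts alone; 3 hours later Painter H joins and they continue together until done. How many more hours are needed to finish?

18/7 hours

In 3 hours Painter E does 3/6 = 1/2 of the job, leaving 1/2.
Painter E and Painter H together work at 7/36 per hour, so finishing takes 1/2 ÷ 7/36 = 18/7 hours.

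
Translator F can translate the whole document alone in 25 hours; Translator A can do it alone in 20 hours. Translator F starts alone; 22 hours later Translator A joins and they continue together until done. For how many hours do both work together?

4/3 hours

In 22 hours Translator F does 22/25 of the job, leaving 3/25.
Translator F and Translator A together work at 9/100 per hour, so finishing takes 3/25 ÷ 9/100 = 4/3 hours.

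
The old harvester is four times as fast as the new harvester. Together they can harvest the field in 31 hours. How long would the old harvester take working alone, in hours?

155/4 hours

Let the new harvester's rate be r; then the old harvester's rate is 4r, so together (4 + 1)r = 5r = 1/31.
Thus r = 1/155 per hour.
The new harvester alone: 155 hours; the old harvester alone: 155/4 hours.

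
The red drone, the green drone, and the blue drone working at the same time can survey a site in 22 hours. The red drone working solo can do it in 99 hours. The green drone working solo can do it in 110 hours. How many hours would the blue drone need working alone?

Combined rate is 1/22 per hour.
Known contribution: 1/99 + 1/110 = (10 + 9)/990 = 19/990 per hour.
So the blue drone's rate is 1/22 − 19/990 = 13/495, meaning 495/13 hours alone.

495/13 hours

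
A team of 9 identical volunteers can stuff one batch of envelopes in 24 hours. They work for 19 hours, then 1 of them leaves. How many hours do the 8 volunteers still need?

45/8 hours

One volunteer does 1/216 of the job per hour.
After 19 hours with 9 volunteers, 19/24 is done (5/24 left).
With 8 volunteers the rate is 8/216 = 1/27, so the rest takes 5/24 ÷ 1/27 = 45/8 hours.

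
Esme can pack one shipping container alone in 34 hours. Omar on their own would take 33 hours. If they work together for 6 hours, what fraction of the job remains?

120/187

Combined rate: 1/34 + 1/33 = (33 + 34)/1122 = 67/1122 per hour.
In 6 hours they complete 6·67/1122 = 67/187 of the job.
So 120/187 remains.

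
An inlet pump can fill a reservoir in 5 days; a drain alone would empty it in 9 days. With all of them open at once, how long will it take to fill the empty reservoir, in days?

45/4 days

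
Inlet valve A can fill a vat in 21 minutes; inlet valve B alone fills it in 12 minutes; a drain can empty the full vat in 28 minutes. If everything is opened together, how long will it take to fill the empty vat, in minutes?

Net rate = 1/21 + 1/12 − 1/28 = (4 + 7 − 3)/84 = 8/84 = 2/21 per minute.
Filling time = 1 ÷ (2/21) = 21/2 minutes.

21/2 minutes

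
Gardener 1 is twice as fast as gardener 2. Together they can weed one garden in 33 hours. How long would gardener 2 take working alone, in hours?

99 hours

Let gardener 2's rate be r; then gardener 1's rate is 2r, so together (2 + 1)r = 3r = 1/33.
Thus r = 1/99 per hour.
Gardener 2 alone: 99 hours; gardener 1 alone: 99/2 hours.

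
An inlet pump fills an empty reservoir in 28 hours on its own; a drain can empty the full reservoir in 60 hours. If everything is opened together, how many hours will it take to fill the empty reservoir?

Net rate = 1/28 − 1/60 = (15 − 7)/420 = 8/420 = 2/105 per hour.
Filling time = 1 ÷ (2/105) = 105/2 hours.

105/2 hours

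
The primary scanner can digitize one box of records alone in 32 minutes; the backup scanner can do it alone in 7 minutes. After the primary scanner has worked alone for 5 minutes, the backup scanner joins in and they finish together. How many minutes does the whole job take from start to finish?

128/13 minutes

In 5 minutes the primary scanner does 5/32 of the job, leaving 27/32.
The primary scanner and the backup scanner together work at 39/224 per minute, so finishing takes 27/32 ÷ 39/224 = 63/13 minutes.
Total time = 5 + 63/13 = 128/13 minutes.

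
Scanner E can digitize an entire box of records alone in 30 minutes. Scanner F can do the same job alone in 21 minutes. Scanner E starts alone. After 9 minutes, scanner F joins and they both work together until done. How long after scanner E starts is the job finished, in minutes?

300/17 minutes

In the first 9 minutes scanner E alone does 9/30 = 3/10 of the job, leaving 7/10.
Once everyone is working, combined rate: 1/30 + 1/21 = (7 + 10)/210 = 17/210 per minute.
Remaining 7/10 at 17/210 per minute takes 147/17 minutes.
Total from the start = 9 + 147/17 = 300/17 minutes.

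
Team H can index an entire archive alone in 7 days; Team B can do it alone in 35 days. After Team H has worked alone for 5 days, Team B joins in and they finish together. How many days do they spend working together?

5/3 days

In 5 days Team H does 5/7 of the job, leaving 2/7.
Team H and Team B together work at 6/35 per day, so finishing takes 2/7 ÷ 6/35 = 5/3 days.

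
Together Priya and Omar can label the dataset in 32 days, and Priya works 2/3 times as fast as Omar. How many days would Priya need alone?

Let Omar's rate be r; then Priya's rate is (2/3)r, so together (2/3 + 1)r = (5/3)r = 1/32.
Thus r = 3/160 per day.
Omar alone: 160/3 days; Priya alone: 80 days.

80 days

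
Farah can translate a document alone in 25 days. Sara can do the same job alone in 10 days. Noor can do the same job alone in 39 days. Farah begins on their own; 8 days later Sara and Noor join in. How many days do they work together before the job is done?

78/19 days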